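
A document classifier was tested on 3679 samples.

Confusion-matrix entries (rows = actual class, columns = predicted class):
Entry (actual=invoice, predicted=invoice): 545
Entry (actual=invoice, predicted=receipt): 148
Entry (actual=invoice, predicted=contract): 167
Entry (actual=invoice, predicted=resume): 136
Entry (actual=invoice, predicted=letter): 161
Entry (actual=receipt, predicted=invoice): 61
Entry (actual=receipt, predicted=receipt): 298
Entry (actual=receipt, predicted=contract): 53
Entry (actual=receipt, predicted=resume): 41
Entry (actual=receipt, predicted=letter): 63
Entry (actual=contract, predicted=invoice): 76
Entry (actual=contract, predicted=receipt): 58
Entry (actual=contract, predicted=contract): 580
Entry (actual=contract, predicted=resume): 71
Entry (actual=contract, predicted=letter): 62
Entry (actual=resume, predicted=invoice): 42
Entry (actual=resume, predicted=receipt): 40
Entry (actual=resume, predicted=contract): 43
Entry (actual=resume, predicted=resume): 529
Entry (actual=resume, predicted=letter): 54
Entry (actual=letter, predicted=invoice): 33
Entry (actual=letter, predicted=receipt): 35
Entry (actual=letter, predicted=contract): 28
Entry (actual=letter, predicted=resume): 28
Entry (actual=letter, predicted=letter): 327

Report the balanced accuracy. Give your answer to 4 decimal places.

0.6411

Balanced accuracy = mean of per-class recall.
  invoice: recall = 545/1157 = 0.47105
  receipt: recall = 298/516 = 0.57752
  contract: recall = 580/847 = 0.68477
  resume: recall = 529/708 = 0.74718
  letter: recall = 327/451 = 0.72506
Mean = (0.47105 + 0.57752 + 0.68477 + 0.74718 + 0.72506) / 5 = 0.6411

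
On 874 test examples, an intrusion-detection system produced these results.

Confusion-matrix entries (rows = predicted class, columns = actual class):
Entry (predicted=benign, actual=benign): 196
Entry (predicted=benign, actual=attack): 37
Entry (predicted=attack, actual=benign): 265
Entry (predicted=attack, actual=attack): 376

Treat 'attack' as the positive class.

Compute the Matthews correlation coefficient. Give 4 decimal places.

MCC = (TP·TN − FP·FN) / √((TP+FP)(TP+FN)(TN+FP)(TN+FN))
Numerator = 376·196 − 265·37 = 63891
Denominator = √(641·413·461·233) = √28435765729 = 168629.0774
MCC = 63891 / 168629.0774 = 0.3789

0.3789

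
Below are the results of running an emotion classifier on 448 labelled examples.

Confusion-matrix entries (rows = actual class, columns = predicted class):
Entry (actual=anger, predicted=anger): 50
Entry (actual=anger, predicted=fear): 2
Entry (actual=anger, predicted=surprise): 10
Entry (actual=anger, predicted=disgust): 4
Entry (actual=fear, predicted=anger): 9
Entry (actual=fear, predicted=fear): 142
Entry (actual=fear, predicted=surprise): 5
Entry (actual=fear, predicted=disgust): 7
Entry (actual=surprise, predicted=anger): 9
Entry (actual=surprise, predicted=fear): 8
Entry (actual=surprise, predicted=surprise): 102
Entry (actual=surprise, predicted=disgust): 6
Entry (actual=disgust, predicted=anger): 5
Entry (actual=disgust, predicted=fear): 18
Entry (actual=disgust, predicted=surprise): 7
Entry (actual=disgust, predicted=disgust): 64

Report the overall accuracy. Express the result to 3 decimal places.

0.799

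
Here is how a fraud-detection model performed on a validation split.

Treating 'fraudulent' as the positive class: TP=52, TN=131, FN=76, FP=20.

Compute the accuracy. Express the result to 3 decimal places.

0.656

Accuracy = (TP+TN)/N = (52+131)/279 = 0.656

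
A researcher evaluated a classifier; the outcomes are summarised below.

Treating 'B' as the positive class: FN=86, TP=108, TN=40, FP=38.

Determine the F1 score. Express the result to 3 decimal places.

0.635

Precision = TP/(TP+FP) = 108/146 = 0.7397
Recall = TP/(TP+FN) = 108/194 = 0.5567
F1 = 2·TP/(2·TP+FP+FN) = 216/340 = 0.635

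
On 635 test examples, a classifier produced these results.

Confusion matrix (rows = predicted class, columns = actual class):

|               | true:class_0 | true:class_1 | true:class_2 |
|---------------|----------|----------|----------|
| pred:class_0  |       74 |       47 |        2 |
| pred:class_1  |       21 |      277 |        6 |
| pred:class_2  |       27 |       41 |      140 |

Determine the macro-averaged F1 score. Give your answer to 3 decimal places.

Per-class F1 score (2·TP/(2·TP+FP+FN)):
  class_0: TP=74, FP=47+2=49, FN=21+27=48 → 148/245 = 0.6041
  class_1: TP=277, FP=21+6=27, FN=47+41=88 → 554/669 = 0.8281
  class_2: TP=140, FP=27+41=68, FN=2+6=8 → 280/356 = 0.7865
Macro-F1 score = mean = (0.6041 + 0.8281 + 0.7865) / 3 = 0.740

0.740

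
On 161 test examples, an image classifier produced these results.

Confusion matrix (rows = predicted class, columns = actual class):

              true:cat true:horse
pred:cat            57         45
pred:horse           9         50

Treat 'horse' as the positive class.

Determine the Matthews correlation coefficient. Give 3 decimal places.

0.398

MCC = (TP·TN − FP·FN) / √((TP+FP)(TP+FN)(TN+FP)(TN+FN))
Numerator = 50·57 − 9·45 = 2445
Denominator = √(59·95·66·102) = √37732860 = 6142.7079
MCC = 2445 / 6142.7079 = 0.398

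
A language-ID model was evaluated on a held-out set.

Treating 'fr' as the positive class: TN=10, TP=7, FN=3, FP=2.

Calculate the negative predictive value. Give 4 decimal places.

0.7692

NPV = TN/(TN+FN) = 10/(10+3) = 0.7692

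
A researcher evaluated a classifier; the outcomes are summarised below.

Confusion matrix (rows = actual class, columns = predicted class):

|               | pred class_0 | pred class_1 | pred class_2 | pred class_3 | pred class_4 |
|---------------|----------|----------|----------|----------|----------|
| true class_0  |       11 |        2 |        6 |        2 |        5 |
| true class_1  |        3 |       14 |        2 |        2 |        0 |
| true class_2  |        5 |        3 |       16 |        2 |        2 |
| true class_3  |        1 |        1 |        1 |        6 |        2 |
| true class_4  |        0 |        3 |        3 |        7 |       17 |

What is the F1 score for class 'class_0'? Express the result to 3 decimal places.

0.478

One-vs-rest for 'class_0': TP = diagonal; FP = other classes predicted 'class_0'; FN = 'class_0' predicted as other.
F1 score = 2·TP/(2·TP+FP+FN).
class_0: TP=11, FP=3+5+1+0=9, FN=2+6+2+5=15 → 22/46 = 0.4783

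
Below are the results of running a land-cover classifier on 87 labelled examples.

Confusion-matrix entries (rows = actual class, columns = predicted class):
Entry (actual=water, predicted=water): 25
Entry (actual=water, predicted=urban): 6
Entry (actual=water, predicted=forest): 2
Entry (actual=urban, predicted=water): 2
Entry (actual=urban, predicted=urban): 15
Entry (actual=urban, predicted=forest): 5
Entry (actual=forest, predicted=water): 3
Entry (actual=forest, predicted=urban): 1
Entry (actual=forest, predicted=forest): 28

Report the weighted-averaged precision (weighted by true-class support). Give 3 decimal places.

0.783

Per-class precision (TP/(TP+FP)):
  water: TP=25, FP=2+3=5 → 25/30 = 0.8333
  urban: TP=15, FP=6+1=7 → 15/22 = 0.6818
  forest: TP=28, FP=2+5=7 → 28/35 = 0.8000
Weighted-precision = Σ (supportᵢ/N)·precisionᵢ with N=87: (33/87)·0.8333 + (22/87)·0.6818 + (32/87)·0.8000 = 0.783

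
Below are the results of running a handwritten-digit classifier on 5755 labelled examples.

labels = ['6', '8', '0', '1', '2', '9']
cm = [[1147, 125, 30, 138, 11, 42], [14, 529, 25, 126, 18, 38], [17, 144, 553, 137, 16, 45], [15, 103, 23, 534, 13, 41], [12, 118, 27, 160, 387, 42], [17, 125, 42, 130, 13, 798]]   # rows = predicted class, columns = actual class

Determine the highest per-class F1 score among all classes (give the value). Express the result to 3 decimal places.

Per-class F1 score (2·TP/(2·TP+FP+FN)):
  6: TP=1147, FP=125+30+138+11+42=346, FN=14+17+15+12+17=75 → 2294/2715 = 0.8449
  8: TP=529, FP=14+25+126+18+38=221, FN=125+144+103+118+125=615 → 1058/1894 = 0.5586
  0: TP=553, FP=17+144+137+16+45=359, FN=30+25+23+27+42=147 → 1106/1612 = 0.6861
  1: TP=534, FP=15+103+23+13+41=195, FN=138+126+137+160+130=691 → 1068/1954 = 0.5466
  2: TP=387, FP=12+118+27+160+42=359, FN=11+18+16+13+13=71 → 774/1204 = 0.6429
  9: TP=798, FP=17+125+42+130+13=327, FN=42+38+45+41+42=208 → 1596/2131 = 0.7489
Highest is class '6' with F1 score = 0.845.

0.845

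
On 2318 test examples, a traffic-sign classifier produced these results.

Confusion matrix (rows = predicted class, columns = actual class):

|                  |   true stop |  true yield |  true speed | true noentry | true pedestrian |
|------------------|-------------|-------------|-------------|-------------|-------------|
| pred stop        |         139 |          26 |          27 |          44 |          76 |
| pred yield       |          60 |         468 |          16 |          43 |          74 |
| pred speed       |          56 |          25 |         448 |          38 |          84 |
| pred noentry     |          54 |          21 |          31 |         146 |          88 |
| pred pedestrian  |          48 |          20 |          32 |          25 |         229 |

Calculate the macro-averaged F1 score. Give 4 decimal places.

0.5782

Per-class F1 score (2·TP/(2·TP+FP+FN)):
  stop: TP=139, FP=26+27+44+76=173, FN=60+56+54+48=218 → 278/669 = 0.41555
  yield: TP=468, FP=60+16+43+74=193, FN=26+25+21+20=92 → 936/1221 = 0.76658
  speed: TP=448, FP=56+25+38+84=203, FN=27+16+31+32=106 → 896/1205 = 0.74357
  noentry: TP=146, FP=54+21+31+88=194, FN=44+43+38+25=150 → 292/636 = 0.45912
  pedestrian: TP=229, FP=48+20+32+25=125, FN=76+74+84+88=322 → 458/905 = 0.50608
Macro-F1 score = mean = (0.41555 + 0.76658 + 0.74357 + 0.45912 + 0.50608) / 5 = 0.5782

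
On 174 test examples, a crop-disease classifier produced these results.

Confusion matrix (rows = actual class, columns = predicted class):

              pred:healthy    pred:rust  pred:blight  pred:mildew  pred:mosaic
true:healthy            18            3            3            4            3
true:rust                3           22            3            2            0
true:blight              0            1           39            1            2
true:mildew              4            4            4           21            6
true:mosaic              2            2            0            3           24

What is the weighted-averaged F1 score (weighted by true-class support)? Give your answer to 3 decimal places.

Per-class F1 score (2·TP/(2·TP+FP+FN)):
  healthy: TP=18, FP=3+0+4+2=9, FN=3+3+4+3=13 → 36/58 = 0.6207
  rust: TP=22, FP=3+1+4+2=10, FN=3+3+2+0=8 → 44/62 = 0.7097
  blight: TP=39, FP=3+3+4+0=10, FN=0+1+1+2=4 → 78/92 = 0.8478
  mildew: TP=21, FP=4+2+1+3=10, FN=4+4+4+6=18 → 42/70 = 0.6000
  mosaic: TP=24, FP=3+0+2+6=11, FN=2+2+0+3=7 → 48/66 = 0.7273
Weighted-F1 score = Σ (supportᵢ/N)·F1 scoreᵢ with N=174: (31/174)·0.6207 + (30/174)·0.7097 + (43/174)·0.8478 + (39/174)·0.6000 + (31/174)·0.7273 = 0.707

0.707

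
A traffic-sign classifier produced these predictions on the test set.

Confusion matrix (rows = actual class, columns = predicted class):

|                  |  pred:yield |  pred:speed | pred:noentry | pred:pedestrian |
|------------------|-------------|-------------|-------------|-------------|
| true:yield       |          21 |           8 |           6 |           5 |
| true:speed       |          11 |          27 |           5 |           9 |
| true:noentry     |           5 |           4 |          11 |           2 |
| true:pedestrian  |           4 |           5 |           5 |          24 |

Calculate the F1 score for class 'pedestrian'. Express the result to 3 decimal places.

F1 score = 2·TP/(2·TP+FP+FN).
pedestrian: TP=24, FP=5+9+2=16, FN=4+5+5=14 → 48/78 = 0.6154

0.615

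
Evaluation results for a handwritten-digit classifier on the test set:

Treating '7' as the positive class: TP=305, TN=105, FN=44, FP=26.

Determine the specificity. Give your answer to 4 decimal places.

0.8015

Specificity = TN/(TN+FP) = 105/(105+26) = 0.8015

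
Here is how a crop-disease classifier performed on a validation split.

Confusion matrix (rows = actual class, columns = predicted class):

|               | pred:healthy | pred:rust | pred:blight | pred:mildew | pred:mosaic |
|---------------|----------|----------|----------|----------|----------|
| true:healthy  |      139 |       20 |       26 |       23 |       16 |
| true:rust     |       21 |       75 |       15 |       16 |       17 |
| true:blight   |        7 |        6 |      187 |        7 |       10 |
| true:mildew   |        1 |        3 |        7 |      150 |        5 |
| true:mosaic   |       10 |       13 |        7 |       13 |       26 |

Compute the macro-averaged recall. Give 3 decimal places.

Per-class recall (TP/(TP+FN)):
  healthy: TP=139, FN=20+26+23+16=85 → 139/224 = 0.6205
  rust: TP=75, FN=21+15+16+17=69 → 75/144 = 0.5208
  blight: TP=187, FN=7+6+7+10=30 → 187/217 = 0.8618
  mildew: TP=150, FN=1+3+7+5=16 → 150/166 = 0.9036
  mosaic: TP=26, FN=10+13+7+13=43 → 26/69 = 0.3768
Macro-recall = mean = (0.6205 + 0.5208 + 0.8618 + 0.9036 + 0.3768) / 5 = 0.657

0.657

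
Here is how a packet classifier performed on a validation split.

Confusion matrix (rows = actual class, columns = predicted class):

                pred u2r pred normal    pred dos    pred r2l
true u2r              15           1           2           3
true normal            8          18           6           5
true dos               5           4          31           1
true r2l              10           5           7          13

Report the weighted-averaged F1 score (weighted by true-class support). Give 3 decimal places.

0.570

Per-class F1 score (2·TP/(2·TP+FP+FN)):
  u2r: TP=15, FP=8+5+10=23, FN=1+2+3=6 → 30/59 = 0.5085
  normal: TP=18, FP=1+4+5=10, FN=8+6+5=19 → 36/65 = 0.5538
  dos: TP=31, FP=2+6+7=15, FN=5+4+1=10 → 62/87 = 0.7126
  r2l: TP=13, FP=3+5+1=9, FN=10+5+7=22 → 26/57 = 0.4561
Weighted-F1 score = Σ (supportᵢ/N)·F1 scoreᵢ with N=134: (21/134)·0.5085 + (37/134)·0.5538 + (41/134)·0.7126 + (35/134)·0.4561 = 0.570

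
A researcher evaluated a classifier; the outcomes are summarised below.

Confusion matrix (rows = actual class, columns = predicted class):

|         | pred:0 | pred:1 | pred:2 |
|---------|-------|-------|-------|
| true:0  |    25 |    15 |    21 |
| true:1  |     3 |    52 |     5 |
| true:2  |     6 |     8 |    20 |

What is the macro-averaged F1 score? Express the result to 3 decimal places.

0.599

Per-class F1 score (2·TP/(2·TP+FP+FN)):
  0: TP=25, FP=3+6=9, FN=15+21=36 → 50/95 = 0.5263
  1: TP=52, FP=15+8=23, FN=3+5=8 → 104/135 = 0.7704
  2: TP=20, FP=21+5=26, FN=6+8=14 → 40/80 = 0.5000
Macro-F1 score = mean = (0.5263 + 0.7704 + 0.5000) / 3 = 0.599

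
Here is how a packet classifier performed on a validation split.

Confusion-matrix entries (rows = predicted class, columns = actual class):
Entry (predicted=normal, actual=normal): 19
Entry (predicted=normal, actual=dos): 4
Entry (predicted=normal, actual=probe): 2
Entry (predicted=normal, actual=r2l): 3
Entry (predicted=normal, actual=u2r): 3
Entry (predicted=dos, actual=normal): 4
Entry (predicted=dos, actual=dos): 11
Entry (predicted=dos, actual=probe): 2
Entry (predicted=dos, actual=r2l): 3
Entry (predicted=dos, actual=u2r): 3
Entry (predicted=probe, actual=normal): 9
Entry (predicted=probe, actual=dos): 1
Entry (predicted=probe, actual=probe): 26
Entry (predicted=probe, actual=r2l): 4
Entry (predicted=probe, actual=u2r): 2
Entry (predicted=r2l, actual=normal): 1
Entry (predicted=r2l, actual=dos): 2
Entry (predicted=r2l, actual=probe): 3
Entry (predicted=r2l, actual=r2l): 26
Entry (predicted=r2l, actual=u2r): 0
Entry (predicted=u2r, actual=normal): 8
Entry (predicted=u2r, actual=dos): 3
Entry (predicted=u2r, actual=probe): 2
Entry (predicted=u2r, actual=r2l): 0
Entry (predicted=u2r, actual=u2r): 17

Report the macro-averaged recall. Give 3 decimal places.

Per-class recall (TP/(TP+FN)):
  normal: TP=19, FN=4+9+1+8=22 → 19/41 = 0.4634
  dos: TP=11, FN=4+1+2+3=10 → 11/21 = 0.5238
  probe: TP=26, FN=2+2+3+2=9 → 26/35 = 0.7429
  r2l: TP=26, FN=3+3+4+0=10 → 26/36 = 0.7222
  u2r: TP=17, FN=3+3+2+0=8 → 17/25 = 0.6800
Macro-recall = mean = (0.4634 + 0.5238 + 0.7429 + 0.7222 + 0.6800) / 5 = 0.626

0.626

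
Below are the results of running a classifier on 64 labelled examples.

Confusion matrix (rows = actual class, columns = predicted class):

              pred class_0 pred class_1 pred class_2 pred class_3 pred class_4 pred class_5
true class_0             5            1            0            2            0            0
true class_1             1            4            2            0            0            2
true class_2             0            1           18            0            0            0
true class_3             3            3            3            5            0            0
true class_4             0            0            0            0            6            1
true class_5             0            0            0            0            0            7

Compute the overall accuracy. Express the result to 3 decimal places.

0.703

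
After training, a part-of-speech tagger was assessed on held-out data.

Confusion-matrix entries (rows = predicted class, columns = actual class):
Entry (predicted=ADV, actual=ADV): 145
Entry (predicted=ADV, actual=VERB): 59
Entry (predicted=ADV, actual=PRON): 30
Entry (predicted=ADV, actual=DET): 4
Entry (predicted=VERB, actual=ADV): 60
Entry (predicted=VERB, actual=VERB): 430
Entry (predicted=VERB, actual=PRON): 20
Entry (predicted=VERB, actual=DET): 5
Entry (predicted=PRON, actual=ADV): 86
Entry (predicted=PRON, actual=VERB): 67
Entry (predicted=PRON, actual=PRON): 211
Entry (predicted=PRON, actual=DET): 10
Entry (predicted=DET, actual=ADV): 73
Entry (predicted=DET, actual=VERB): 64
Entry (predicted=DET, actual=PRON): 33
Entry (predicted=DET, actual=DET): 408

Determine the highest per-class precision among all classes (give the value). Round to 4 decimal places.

0.8350

Per-class precision (TP/(TP+FP)):
  ADV: TP=145, FP=59+30+4=93 → 145/238 = 0.60924
  VERB: TP=430, FP=60+20+5=85 → 430/515 = 0.83495
  PRON: TP=211, FP=86+67+10=163 → 211/374 = 0.56417
  DET: TP=408, FP=73+64+33=170 → 408/578 = 0.70588
Highest is class 'VERB' with precision = 0.8350.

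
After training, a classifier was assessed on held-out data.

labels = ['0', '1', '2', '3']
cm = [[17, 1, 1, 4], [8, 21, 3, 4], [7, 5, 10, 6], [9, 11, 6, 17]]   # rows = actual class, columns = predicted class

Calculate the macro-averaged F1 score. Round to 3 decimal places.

Per-class F1 score (2·TP/(2·TP+FP+FN)):
  0: TP=17, FP=8+7+9=24, FN=1+1+4=6 → 34/64 = 0.5313
  1: TP=21, FP=1+5+11=17, FN=8+3+4=15 → 42/74 = 0.5676
  2: TP=10, FP=1+3+6=10, FN=7+5+6=18 → 20/48 = 0.4167
  3: TP=17, FP=4+4+6=14, FN=9+11+6=26 → 34/74 = 0.4595
Macro-F1 score = mean = (0.5313 + 0.5676 + 0.4167 + 0.4595) / 4 = 0.494

0.494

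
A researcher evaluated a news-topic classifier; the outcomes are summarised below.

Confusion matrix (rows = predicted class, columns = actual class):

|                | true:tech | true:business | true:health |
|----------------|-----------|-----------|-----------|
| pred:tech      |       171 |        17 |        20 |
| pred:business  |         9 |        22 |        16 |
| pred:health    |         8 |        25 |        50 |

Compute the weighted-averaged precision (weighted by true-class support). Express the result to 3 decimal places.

Per-class precision (TP/(TP+FP)):
  tech: TP=171, FP=17+20=37 → 171/208 = 0.8221
  business: TP=22, FP=9+16=25 → 22/47 = 0.4681
  health: TP=50, FP=8+25=33 → 50/83 = 0.6024
Weighted-precision = Σ (supportᵢ/N)·precisionᵢ with N=338: (188/338)·0.8221 + (64/338)·0.4681 + (86/338)·0.6024 = 0.699

0.699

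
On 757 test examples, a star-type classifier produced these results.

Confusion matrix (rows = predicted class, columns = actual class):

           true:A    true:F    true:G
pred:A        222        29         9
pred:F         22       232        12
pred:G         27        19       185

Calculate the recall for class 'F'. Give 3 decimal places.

One-vs-rest for 'F': TP = diagonal; FP = other classes predicted 'F'; FN = 'F' predicted as other.
recall = TP/(TP+FN).
F: TP=232, FN=29+19=48 → 232/280 = 0.8286

0.829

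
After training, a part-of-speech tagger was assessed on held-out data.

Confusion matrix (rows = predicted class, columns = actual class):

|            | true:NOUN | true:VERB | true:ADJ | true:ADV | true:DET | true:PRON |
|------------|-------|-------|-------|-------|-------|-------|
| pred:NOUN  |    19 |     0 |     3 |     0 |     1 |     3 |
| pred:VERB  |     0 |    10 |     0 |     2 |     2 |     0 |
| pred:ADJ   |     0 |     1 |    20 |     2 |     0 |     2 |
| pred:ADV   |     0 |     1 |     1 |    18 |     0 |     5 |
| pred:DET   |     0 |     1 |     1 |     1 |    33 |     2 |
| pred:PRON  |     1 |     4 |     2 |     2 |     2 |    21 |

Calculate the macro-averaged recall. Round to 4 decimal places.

0.7506

Per-class recall (TP/(TP+FN)):
  NOUN: TP=19, FN=0+0+0+0+1=1 → 19/20 = 0.95000
  VERB: TP=10, FN=0+1+1+1+4=7 → 10/17 = 0.58824
  ADJ: TP=20, FN=3+0+1+1+2=7 → 20/27 = 0.74074
  ADV: TP=18, FN=0+2+2+1+2=7 → 18/25 = 0.72000
  DET: TP=33, FN=1+2+0+0+2=5 → 33/38 = 0.86842
  PRON: TP=21, FN=3+0+2+5+2=12 → 21/33 = 0.63636
Macro-recall = mean = (0.95000 + 0.58824 + 0.74074 + 0.72000 + 0.86842 + 0.63636) / 6 = 0.7506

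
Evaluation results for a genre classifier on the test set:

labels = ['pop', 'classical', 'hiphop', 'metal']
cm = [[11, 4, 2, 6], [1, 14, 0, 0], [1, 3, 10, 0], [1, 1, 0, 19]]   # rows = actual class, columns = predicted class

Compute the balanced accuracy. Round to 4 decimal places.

0.7577

Balanced accuracy = mean of per-class recall.
  pop: recall = 11/23 = 0.47826
  classical: recall = 14/15 = 0.93333
  hiphop: recall = 10/14 = 0.71429
  metal: recall = 19/21 = 0.90476
Mean = (0.47826 + 0.93333 + 0.71429 + 0.90476) / 4 = 0.7577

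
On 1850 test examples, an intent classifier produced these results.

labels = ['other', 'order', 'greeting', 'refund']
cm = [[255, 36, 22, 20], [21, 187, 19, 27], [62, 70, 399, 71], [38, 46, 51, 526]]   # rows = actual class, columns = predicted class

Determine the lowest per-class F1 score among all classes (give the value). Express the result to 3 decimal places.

Per-class F1 score (2·TP/(2·TP+FP+FN)):
  other: TP=255, FP=21+62+38=121, FN=36+22+20=78 → 510/709 = 0.7193
  order: TP=187, FP=36+70+46=152, FN=21+19+27=67 → 374/593 = 0.6307
  greeting: TP=399, FP=22+19+51=92, FN=62+70+71=203 → 798/1093 = 0.7301
  refund: TP=526, FP=20+27+71=118, FN=38+46+51=135 → 1052/1305 = 0.8061
Lowest is class 'order' with F1 score = 0.631.

0.631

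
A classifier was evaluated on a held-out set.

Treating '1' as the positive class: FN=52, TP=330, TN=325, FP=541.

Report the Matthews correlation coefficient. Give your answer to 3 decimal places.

0.240

MCC = (TP·TN − FP·FN) / √((TP+FP)(TP+FN)(TN+FP)(TN+FN))
Numerator = 330·325 − 541·52 = 79118
Denominator = √(871·382·866·377) = √108627744004 = 329587.2328
MCC = 79118 / 329587.2328 = 0.240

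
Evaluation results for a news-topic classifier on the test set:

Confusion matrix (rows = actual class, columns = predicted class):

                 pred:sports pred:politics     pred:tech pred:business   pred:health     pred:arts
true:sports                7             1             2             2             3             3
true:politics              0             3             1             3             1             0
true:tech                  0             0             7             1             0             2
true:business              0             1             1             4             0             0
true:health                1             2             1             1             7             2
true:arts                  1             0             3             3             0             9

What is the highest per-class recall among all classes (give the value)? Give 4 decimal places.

Per-class recall (TP/(TP+FN)):
  sports: TP=7, FN=1+2+2+3+3=11 → 7/18 = 0.38889
  politics: TP=3, FN=0+1+3+1+0=5 → 3/8 = 0.37500
  tech: TP=7, FN=0+0+1+0+2=3 → 7/10 = 0.70000
  business: TP=4, FN=0+1+1+0+0=2 → 4/6 = 0.66667
  health: TP=7, FN=1+2+1+1+2=7 → 7/14 = 0.50000
  arts: TP=9, FN=1+0+3+3+0=7 → 9/16 = 0.56250
Highest is class 'tech' with recall = 0.7000.

0.7000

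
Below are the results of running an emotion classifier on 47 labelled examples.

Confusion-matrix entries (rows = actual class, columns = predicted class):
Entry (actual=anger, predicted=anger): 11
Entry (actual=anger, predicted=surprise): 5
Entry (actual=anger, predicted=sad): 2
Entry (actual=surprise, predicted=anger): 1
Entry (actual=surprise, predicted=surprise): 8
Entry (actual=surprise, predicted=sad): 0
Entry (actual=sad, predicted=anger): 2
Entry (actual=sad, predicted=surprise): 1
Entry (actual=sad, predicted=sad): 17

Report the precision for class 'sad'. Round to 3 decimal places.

0.895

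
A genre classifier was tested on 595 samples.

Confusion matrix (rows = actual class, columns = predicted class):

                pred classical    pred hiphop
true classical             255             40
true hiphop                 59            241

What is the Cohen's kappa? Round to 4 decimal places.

0.6674

Observed agreement pₒ = trace/N = 496/595 = 0.83361
Expected agreement pₑ = Σ (rowᵢ·colᵢ)/N² = (295·314 + 300·281)/595² = 0.49977
κ = (pₒ − pₑ)/(1 − pₑ) = (0.83361 − 0.49977)/(1 − 0.49977) = 0.6674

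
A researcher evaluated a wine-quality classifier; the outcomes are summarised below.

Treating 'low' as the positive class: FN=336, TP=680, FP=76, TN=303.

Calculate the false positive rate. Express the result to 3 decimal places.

FPR = FP/(FP+TN) = 76/(76+303) = 0.201

0.201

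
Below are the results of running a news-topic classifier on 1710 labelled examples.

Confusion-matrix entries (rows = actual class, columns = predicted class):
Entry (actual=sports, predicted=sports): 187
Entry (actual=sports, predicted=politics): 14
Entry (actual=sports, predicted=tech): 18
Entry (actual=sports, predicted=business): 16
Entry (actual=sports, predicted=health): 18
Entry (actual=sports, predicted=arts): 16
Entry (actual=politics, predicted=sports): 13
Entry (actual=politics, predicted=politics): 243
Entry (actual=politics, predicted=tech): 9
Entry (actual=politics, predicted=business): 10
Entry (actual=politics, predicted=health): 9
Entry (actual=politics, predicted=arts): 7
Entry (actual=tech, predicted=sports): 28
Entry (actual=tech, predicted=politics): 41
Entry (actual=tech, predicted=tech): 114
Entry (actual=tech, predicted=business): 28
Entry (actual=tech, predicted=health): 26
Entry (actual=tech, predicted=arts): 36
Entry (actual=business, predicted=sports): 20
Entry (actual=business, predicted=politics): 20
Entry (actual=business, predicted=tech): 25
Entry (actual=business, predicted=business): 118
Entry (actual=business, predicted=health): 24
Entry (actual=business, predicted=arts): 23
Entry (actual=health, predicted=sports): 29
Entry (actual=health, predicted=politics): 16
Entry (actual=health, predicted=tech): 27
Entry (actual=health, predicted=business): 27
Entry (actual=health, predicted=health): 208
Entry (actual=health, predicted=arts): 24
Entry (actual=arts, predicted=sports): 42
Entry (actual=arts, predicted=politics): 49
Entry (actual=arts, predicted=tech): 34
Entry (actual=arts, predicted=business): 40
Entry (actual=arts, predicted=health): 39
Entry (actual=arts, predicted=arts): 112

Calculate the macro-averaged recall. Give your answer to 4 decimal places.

0.5739

Per-class recall (TP/(TP+FN)):
  sports: TP=187, FN=14+18+16+18+16=82 → 187/269 = 0.69517
  politics: TP=243, FN=13+9+10+9+7=48 → 243/291 = 0.83505
  tech: TP=114, FN=28+41+28+26+36=159 → 114/273 = 0.41758
  business: TP=118, FN=20+20+25+24+23=112 → 118/230 = 0.51304
  health: TP=208, FN=29+16+27+27+24=123 → 208/331 = 0.62840
  arts: TP=112, FN=42+49+34+40+39=204 → 112/316 = 0.35443
Macro-recall = mean = (0.69517 + 0.83505 + 0.41758 + 0.51304 + 0.62840 + 0.35443) / 6 = 0.5739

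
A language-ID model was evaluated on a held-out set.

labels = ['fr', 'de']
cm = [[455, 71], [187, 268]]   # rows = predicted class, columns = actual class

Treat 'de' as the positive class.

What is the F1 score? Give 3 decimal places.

0.675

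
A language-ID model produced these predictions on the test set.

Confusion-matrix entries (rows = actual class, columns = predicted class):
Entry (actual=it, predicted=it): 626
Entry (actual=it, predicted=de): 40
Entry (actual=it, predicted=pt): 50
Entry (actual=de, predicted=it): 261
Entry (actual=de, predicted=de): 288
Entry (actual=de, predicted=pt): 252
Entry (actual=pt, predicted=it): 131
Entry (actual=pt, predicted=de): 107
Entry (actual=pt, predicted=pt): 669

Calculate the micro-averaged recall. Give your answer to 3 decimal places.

0.653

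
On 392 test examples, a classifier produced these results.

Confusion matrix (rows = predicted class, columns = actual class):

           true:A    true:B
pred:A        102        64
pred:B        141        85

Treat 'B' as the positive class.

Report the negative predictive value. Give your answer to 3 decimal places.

NPV = TN/(TN+FN) = 102/(102+64) = 0.614

0.614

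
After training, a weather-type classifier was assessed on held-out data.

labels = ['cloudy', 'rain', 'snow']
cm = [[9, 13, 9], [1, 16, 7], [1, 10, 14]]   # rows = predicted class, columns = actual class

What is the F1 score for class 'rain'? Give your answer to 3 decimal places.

Treat 'rain' as positive and all other classes as negative.
F1 score = 2·TP/(2·TP+FP+FN).
rain: TP=16, FP=1+7=8, FN=13+10=23 → 32/63 = 0.5079

0.508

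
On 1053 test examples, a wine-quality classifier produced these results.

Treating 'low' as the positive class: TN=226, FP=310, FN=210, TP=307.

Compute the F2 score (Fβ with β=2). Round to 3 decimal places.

0.572

Fβ = (1+β²)·TP / ((1+β²)·TP + β²·FN + FP), with β²=4
= 5·307 / (5·307 + 4·210 + 310) = 0.572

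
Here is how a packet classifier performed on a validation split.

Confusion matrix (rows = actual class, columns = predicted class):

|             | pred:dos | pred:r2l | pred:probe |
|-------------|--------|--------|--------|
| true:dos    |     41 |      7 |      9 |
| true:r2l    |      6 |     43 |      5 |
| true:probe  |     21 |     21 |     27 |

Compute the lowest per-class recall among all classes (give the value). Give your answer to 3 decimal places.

Per-class recall (TP/(TP+FN)):
  dos: TP=41, FN=7+9=16 → 41/57 = 0.7193
  r2l: TP=43, FN=6+5=11 → 43/54 = 0.7963
  probe: TP=27, FN=21+21=42 → 27/69 = 0.3913
Lowest is class 'probe' with recall = 0.391.

0.391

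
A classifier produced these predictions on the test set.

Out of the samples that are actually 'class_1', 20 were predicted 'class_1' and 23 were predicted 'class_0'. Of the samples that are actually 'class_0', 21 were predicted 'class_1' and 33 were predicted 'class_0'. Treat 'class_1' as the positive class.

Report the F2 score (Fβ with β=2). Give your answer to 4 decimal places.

Fβ = (1+β²)·TP / ((1+β²)·TP + β²·FN + FP), with β²=4
= 5·20 / (5·20 + 4·23 + 21) = 0.4695

0.4695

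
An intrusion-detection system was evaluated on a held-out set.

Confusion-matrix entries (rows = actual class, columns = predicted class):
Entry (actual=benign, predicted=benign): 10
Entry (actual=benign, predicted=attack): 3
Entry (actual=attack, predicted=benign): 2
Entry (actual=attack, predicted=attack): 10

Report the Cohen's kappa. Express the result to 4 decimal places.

Observed agreement pₒ = trace/N = 20/25 = 0.80000
Expected agreement pₑ = Σ (rowᵢ·colᵢ)/N² = (13·12 + 12·13)/25² = 0.49920
κ = (pₒ − pₑ)/(1 − pₑ) = (0.80000 − 0.49920)/(1 − 0.49920) = 0.6006

0.6006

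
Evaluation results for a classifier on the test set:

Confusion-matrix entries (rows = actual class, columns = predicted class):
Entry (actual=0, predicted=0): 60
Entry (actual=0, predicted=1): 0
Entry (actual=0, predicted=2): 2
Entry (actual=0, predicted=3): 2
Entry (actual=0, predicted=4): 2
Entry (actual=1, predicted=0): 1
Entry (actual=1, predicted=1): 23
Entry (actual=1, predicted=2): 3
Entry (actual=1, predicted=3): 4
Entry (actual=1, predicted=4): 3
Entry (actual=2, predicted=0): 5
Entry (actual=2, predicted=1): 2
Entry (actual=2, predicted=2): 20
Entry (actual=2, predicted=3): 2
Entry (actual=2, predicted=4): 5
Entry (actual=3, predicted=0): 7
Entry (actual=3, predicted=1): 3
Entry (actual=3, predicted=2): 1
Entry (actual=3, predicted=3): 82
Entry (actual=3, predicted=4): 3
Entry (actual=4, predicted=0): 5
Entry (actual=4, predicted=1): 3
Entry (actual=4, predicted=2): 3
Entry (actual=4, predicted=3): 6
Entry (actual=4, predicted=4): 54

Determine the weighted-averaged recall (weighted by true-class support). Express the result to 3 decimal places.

0.794

Per-class recall (TP/(TP+FN)):
  0: TP=60, FN=0+2+2+2=6 → 60/66 = 0.9091
  1: TP=23, FN=1+3+4+3=11 → 23/34 = 0.6765
  2: TP=20, FN=5+2+2+5=14 → 20/34 = 0.5882
  3: TP=82, FN=7+3+1+3=14 → 82/96 = 0.8542
  4: TP=54, FN=5+3+3+6=17 → 54/71 = 0.7606
Weighted-recall = Σ (supportᵢ/N)·recallᵢ with N=301: (66/301)·0.9091 + (34/301)·0.6765 + (34/301)·0.5882 + (96/301)·0.8542 + (71/301)·0.7606 = 0.794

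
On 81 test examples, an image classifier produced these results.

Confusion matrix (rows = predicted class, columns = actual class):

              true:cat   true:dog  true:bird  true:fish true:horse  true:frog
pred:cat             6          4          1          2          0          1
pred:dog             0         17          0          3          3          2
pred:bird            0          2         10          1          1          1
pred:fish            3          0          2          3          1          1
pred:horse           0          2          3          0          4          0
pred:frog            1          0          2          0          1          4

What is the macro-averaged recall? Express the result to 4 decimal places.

Per-class recall (TP/(TP+FN)):
  cat: TP=6, FN=0+0+3+0+1=4 → 6/10 = 0.60000
  dog: TP=17, FN=4+2+0+2+0=8 → 17/25 = 0.68000
  bird: TP=10, FN=1+0+2+3+2=8 → 10/18 = 0.55556
  fish: TP=3, FN=2+3+1+0+0=6 → 3/9 = 0.33333
  horse: TP=4, FN=0+3+1+1+1=6 → 4/10 = 0.40000
  frog: TP=4, FN=1+2+1+1+0=5 → 4/9 = 0.44444
Macro-recall = mean = (0.60000 + 0.68000 + 0.55556 + 0.33333 + 0.40000 + 0.44444) / 6 = 0.5022

0.5022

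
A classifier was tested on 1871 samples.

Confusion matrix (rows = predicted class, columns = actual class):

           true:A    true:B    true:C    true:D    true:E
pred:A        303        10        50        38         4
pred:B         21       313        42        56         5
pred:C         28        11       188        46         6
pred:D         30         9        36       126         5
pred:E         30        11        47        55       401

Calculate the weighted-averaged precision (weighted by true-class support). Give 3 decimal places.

Per-class precision (TP/(TP+FP)):
  A: TP=303, FP=10+50+38+4=102 → 303/405 = 0.7481
  B: TP=313, FP=21+42+56+5=124 → 313/437 = 0.7162
  C: TP=188, FP=28+11+46+6=91 → 188/279 = 0.6738
  D: TP=126, FP=30+9+36+5=80 → 126/206 = 0.6117
  E: TP=401, FP=30+11+47+55=143 → 401/544 = 0.7371
Weighted-precision = Σ (supportᵢ/N)·precisionᵢ with N=1871: (412/1871)·0.7481 + (354/1871)·0.7162 + (363/1871)·0.6738 + (321/1871)·0.6117 + (421/1871)·0.7371 = 0.702

0.702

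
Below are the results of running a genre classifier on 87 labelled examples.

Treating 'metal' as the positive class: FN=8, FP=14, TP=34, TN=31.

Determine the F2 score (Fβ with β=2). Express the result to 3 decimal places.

0.787

Fβ = (1+β²)·TP / ((1+β²)·TP + β²·FN + FP), with β²=4
= 5·34 / (5·34 + 4·8 + 14) = 0.787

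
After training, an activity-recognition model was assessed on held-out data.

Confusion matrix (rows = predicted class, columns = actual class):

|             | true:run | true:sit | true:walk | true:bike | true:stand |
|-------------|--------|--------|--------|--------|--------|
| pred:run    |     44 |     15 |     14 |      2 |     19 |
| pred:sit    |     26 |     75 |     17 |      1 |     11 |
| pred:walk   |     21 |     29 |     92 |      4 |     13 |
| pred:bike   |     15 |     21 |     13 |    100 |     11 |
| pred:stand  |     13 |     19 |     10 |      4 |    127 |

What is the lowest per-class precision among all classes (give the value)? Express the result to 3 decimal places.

Per-class precision (TP/(TP+FP)):
  run: TP=44, FP=15+14+2+19=50 → 44/94 = 0.4681
  sit: TP=75, FP=26+17+1+11=55 → 75/130 = 0.5769
  walk: TP=92, FP=21+29+4+13=67 → 92/159 = 0.5786
  bike: TP=100, FP=15+21+13+11=60 → 100/160 = 0.6250
  stand: TP=127, FP=13+19+10+4=46 → 127/173 = 0.7341
Lowest is class 'run' with precision = 0.468.

0.468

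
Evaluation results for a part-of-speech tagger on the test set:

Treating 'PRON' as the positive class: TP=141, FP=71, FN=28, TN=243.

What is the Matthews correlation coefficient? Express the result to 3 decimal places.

0.585

MCC = (TP·TN − FP·FN) / √((TP+FP)(TP+FN)(TN+FP)(TN+FN))
Numerator = 141·243 − 71·28 = 32275
Denominator = √(212·169·314·271) = √3048747832 = 55215.4673
MCC = 32275 / 55215.4673 = 0.585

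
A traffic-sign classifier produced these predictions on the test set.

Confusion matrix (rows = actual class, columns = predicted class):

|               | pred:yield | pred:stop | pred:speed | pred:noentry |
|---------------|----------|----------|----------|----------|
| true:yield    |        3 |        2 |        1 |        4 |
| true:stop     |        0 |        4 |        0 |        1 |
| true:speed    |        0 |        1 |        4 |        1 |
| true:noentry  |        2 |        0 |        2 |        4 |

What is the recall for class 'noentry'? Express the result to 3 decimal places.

Treat 'noentry' as positive and all other classes as negative.
recall = TP/(TP+FN).
noentry: TP=4, FN=2+0+2=4 → 4/8 = 0.5000

0.500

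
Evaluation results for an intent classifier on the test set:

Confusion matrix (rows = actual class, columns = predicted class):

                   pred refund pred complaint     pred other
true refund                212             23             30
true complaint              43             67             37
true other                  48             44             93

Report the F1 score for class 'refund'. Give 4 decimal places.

0.7465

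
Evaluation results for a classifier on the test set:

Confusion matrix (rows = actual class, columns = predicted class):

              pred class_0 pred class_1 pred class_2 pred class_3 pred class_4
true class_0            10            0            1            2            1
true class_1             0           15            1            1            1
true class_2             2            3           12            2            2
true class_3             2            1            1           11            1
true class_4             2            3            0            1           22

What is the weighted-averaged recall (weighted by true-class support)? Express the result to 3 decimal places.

Per-class recall (TP/(TP+FN)):
  class_0: TP=10, FN=0+1+2+1=4 → 10/14 = 0.7143
  class_1: TP=15, FN=0+1+1+1=3 → 15/18 = 0.8333
  class_2: TP=12, FN=2+3+2+2=9 → 12/21 = 0.5714
  class_3: TP=11, FN=2+1+1+1=5 → 11/16 = 0.6875
  class_4: TP=22, FN=2+3+0+1=6 → 22/28 = 0.7857
Weighted-recall = Σ (supportᵢ/N)·recallᵢ with N=97: (14/97)·0.7143 + (18/97)·0.8333 + (21/97)·0.5714 + (16/97)·0.6875 + (28/97)·0.7857 = 0.722

0.722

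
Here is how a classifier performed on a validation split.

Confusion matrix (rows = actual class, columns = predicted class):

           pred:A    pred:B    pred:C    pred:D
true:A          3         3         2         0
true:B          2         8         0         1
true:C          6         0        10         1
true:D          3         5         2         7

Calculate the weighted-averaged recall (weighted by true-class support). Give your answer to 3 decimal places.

Per-class recall (TP/(TP+FN)):
  A: TP=3, FN=3+2+0=5 → 3/8 = 0.3750
  B: TP=8, FN=2+0+1=3 → 8/11 = 0.7273
  C: TP=10, FN=6+0+1=7 → 10/17 = 0.5882
  D: TP=7, FN=3+5+2=10 → 7/17 = 0.4118
Weighted-recall = Σ (supportᵢ/N)·recallᵢ with N=53: (8/53)·0.3750 + (11/53)·0.7273 + (17/53)·0.5882 + (17/53)·0.4118 = 0.528

0.528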